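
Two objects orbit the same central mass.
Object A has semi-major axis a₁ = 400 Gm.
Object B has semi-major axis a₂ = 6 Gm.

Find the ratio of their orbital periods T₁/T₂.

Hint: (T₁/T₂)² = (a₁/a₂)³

Convert to SI: a₁ = 400 Gm = 4e+11 m; a₂ = 6 Gm = 6e+09 m.
From Kepler's third law, (T₁/T₂)² = (a₁/a₂)³, so T₁/T₂ = (a₁/a₂)^(3/2).
a₁/a₂ = 4e+11 / 6e+09 = 66.6667.
T₁/T₂ = (66.6667)^(3/2) ≈ 544.3.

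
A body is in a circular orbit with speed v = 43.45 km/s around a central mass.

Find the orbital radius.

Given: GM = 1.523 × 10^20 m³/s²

Convert to SI: v = 43.45 km/s = 43450 m/s.
For a circular orbit, v² = GM / r, so r = GM / v².
r = 1.523e+20 / (43450)² m ≈ 8.067e+10 m = 8.067 × 10^10 m.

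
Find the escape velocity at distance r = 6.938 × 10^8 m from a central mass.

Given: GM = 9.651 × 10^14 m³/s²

Escape velocity comes from setting total energy to zero: ½v² − GM/r = 0 ⇒ v_esc = √(2GM / r).
v_esc = √(2 · 9.651e+14 / 6.938e+08) m/s ≈ 1668 m/s = 1.668 km/s.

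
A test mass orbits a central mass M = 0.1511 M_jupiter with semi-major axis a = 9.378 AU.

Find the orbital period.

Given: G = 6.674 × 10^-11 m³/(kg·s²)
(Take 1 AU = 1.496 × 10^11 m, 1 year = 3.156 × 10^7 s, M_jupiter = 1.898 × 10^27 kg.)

Convert to SI: a = 9.378 AU = 1.40295e+12 m; M = 0.1511 M_jupiter = 2.86788e+26 kg.
GM = G · M = 6.674e-11 · 2.86788e+26 = 1.91402e+16 m³/s².
Kepler's third law: T = 2π √(a³ / GM).
Substituting a = 1.40295e+12 m and GM = 1.91402e+16 m³/s²:
T = 2π √((1.40295e+12)³ / 1.91402e+16) s
T ≈ 7.547e+10 s = 2391 years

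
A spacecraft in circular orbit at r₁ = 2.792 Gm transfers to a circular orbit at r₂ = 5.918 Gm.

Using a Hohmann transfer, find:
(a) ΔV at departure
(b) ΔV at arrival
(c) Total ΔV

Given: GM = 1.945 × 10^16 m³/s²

Convert to SI: r₁ = 2.792 Gm = 2.792e+09 m; r₂ = 5.918 Gm = 5.918e+09 m.
Transfer semi-major axis: a_t = (r₁ + r₂)/2 = (2.792e+09 + 5.918e+09)/2 = 4.355e+09 m.
Circular speeds: v₁ = √(GM/r₁) = 2639.38 m/s, v₂ = √(GM/r₂) = 1812.89 m/s.
Transfer speeds (vis-viva v² = GM(2/r − 1/a_t)): v₁ᵗ = 3076.77 m/s, v₂ᵗ = 1451.56 m/s.
(a) ΔV₁ = |v₁ᵗ − v₁| ≈ 437.4 m/s = 437.4 m/s.
(b) ΔV₂ = |v₂ − v₂ᵗ| ≈ 361.3 m/s = 361.3 m/s.
(c) ΔV_total = ΔV₁ + ΔV₂ ≈ 798.7 m/s = 798.7 m/s.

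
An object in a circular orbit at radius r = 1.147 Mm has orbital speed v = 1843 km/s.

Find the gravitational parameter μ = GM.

Convert to SI: r = 1.147 Mm = 1.147e+06 m; v = 1843 km/s = 1.843e+06 m/s.
For a circular orbit v² = GM/r, so GM = v² · r.
GM = (1.843e+06)² · 1.147e+06 m³/s² ≈ 3.896e+18 m³/s² = 3.896 × 10^18 m³/s².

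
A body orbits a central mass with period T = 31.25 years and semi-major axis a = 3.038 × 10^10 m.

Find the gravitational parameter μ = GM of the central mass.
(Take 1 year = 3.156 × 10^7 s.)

Convert to SI: T = 31.25 years = 9.8625e+08 s.
GM = 4π² · a³ / T².
GM = 4π² · (3.038e+10)³ / (9.8625e+08)² m³/s² ≈ 1.138e+15 m³/s² = 1.138 × 10^15 m³/s².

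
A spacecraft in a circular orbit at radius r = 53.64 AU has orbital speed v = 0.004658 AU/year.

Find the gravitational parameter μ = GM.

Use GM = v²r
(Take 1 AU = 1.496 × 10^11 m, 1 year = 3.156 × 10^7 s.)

Convert to SI: r = 53.64 AU = 8.02454e+12 m; v = 0.004658 AU/year = 22.0797 m/s.
For a circular orbit v² = GM/r, so GM = v² · r.
GM = (22.0797)² · 8.02454e+12 m³/s² ≈ 3.912e+15 m³/s² = 3.912 × 10^15 m³/s².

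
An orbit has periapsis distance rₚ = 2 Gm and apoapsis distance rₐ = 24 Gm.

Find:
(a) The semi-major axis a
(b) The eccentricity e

Convert to SI: rₚ = 2 Gm = 2e+09 m; rₐ = 24 Gm = 2.4e+10 m.
(a) a = (rₚ + rₐ) / 2 = (2e+09 + 2.4e+10) / 2 ≈ 1.3e+10 m = 13 Gm.
(b) e = (rₐ − rₚ) / (rₐ + rₚ) = (2.4e+10 − 2e+09) / (2.4e+10 + 2e+09) ≈ 0.8462.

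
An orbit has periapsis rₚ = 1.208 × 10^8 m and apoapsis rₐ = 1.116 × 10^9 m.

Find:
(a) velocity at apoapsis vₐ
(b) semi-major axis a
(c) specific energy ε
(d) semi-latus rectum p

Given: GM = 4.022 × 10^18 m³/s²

(a) With a = (rₚ + rₐ)/2 = 6.184e+08 m, vₐ = √(GM (2/rₐ − 1/a)) = √(4.022e+18 · (2/1.116e+09 − 1/6.184e+08)) m/s ≈ 2.653e+04 m/s
(b) a = (rₚ + rₐ)/2 = (1.208e+08 + 1.116e+09)/2 ≈ 6.184e+08 m
(c) With a = (rₚ + rₐ)/2 = 6.184e+08 m, ε = −GM/(2a) = −4.022e+18/(2 · 6.184e+08) J/kg ≈ -3.252e+09 J/kg
(d) From a = (rₚ + rₐ)/2 = 6.184e+08 m and e = (rₐ − rₚ)/(rₐ + rₚ) = 0.804657, p = a(1 − e²) = 6.184e+08 · (1 − (0.804657)²) ≈ 2.18e+08 m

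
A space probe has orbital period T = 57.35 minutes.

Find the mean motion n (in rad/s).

Convert to SI: T = 57.35 minutes = 3441 s.
n = 2π / T.
n = 2π / 3441 s ≈ 0.001826 rad/s.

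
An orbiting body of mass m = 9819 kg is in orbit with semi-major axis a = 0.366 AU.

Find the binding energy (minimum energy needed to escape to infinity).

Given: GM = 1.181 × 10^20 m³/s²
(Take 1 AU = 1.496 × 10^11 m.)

Convert to SI: a = 0.366 AU = 5.47536e+10 m.
Total orbital energy is E = −GMm/(2a); binding energy is E_bind = −E = GMm/(2a).
E_bind = 1.181e+20 · 9819 / (2 · 5.47536e+10) J ≈ 1.059e+13 J = 10.59 TJ.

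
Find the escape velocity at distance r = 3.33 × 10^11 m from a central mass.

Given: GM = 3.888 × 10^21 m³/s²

Escape velocity comes from setting total energy to zero: ½v² − GM/r = 0 ⇒ v_esc = √(2GM / r).
v_esc = √(2 · 3.888e+21 / 3.33e+11) m/s ≈ 1.528e+05 m/s = 152.8 km/s.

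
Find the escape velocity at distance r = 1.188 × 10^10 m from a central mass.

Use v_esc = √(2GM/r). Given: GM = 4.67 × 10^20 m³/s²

Escape velocity comes from setting total energy to zero: ½v² − GM/r = 0 ⇒ v_esc = √(2GM / r).
v_esc = √(2 · 4.67e+20 / 1.188e+10) m/s ≈ 2.804e+05 m/s = 280.4 km/s.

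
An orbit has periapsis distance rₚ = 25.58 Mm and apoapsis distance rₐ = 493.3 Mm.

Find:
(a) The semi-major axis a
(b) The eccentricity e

Convert to SI: rₚ = 25.58 Mm = 2.558e+07 m; rₐ = 493.3 Mm = 4.933e+08 m.
(a) a = (rₚ + rₐ) / 2 = (2.558e+07 + 4.933e+08) / 2 ≈ 2.594e+08 m = 259.4 Mm.
(b) e = (rₐ − rₚ) / (rₐ + rₚ) = (4.933e+08 − 2.558e+07) / (4.933e+08 + 2.558e+07) ≈ 0.9014.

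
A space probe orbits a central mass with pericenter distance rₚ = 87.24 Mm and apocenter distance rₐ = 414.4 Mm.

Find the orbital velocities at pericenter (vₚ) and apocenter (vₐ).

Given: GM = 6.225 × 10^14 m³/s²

Convert to SI: rₚ = 87.24 Mm = 8.724e+07 m; rₐ = 414.4 Mm = 4.144e+08 m.
Use the vis-viva equation v² = GM(2/r − 1/a) with a = (rₚ + rₐ)/2 = (8.724e+07 + 4.144e+08)/2 = 2.5082e+08 m.
vₚ = √(GM · (2/rₚ − 1/a)) = √(6.225e+14 · (2/8.724e+07 − 1/2.5082e+08)) m/s ≈ 3434 m/s = 3.434 km/s.
vₐ = √(GM · (2/rₐ − 1/a)) = √(6.225e+14 · (2/4.144e+08 − 1/2.5082e+08)) m/s ≈ 722.8 m/s = 722.8 m/s.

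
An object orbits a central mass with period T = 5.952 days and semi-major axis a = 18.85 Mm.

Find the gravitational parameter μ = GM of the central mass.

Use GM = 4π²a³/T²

Convert to SI: T = 5.952 days = 514253 s; a = 18.85 Mm = 1.885e+07 m.
GM = 4π² · a³ / T².
GM = 4π² · (1.885e+07)³ / (514253)² m³/s² ≈ 9.999e+11 m³/s² = 9.999 × 10^11 m³/s².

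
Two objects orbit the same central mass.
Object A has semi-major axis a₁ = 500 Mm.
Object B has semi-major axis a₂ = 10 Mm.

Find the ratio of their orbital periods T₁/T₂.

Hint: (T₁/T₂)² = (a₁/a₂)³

Convert to SI: a₁ = 500 Mm = 5e+08 m; a₂ = 10 Mm = 1e+07 m.
From Kepler's third law, (T₁/T₂)² = (a₁/a₂)³, so T₁/T₂ = (a₁/a₂)^(3/2).
a₁/a₂ = 5e+08 / 1e+07 = 50.
T₁/T₂ = (50)^(3/2) ≈ 353.6.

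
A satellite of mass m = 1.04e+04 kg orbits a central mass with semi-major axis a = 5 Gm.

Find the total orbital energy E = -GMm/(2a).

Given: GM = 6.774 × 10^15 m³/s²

Convert to SI: a = 5 Gm = 5e+09 m.
E = −GMm / (2a).
E = −6.774e+15 · 1.04e+04 / (2 · 5e+09) J ≈ -7.045e+09 J = -7.045 GJ.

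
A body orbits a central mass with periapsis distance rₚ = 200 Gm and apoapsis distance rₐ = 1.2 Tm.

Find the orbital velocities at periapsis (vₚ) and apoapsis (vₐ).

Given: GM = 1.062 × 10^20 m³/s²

Convert to SI: rₚ = 200 Gm = 2e+11 m; rₐ = 1.2 Tm = 1.2e+12 m.
Use the vis-viva equation v² = GM(2/r − 1/a) with a = (rₚ + rₐ)/2 = (2e+11 + 1.2e+12)/2 = 7e+11 m.
vₚ = √(GM · (2/rₚ − 1/a)) = √(1.062e+20 · (2/2e+11 − 1/7e+11)) m/s ≈ 3.017e+04 m/s = 30.17 km/s.
vₐ = √(GM · (2/rₐ − 1/a)) = √(1.062e+20 · (2/1.2e+12 − 1/7e+11)) m/s ≈ 5028 m/s = 5.028 km/s.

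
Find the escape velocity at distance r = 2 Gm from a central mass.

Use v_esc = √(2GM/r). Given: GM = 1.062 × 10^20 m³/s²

Convert to SI: r = 2 Gm = 2e+09 m.
Escape velocity comes from setting total energy to zero: ½v² − GM/r = 0 ⇒ v_esc = √(2GM / r).
v_esc = √(2 · 1.062e+20 / 2e+09) m/s ≈ 3.259e+05 m/s = 325.9 km/s.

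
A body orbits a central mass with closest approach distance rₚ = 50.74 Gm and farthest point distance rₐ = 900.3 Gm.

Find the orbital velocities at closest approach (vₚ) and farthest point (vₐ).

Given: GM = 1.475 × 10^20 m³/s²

Convert to SI: rₚ = 50.74 Gm = 5.074e+10 m; rₐ = 900.3 Gm = 9.003e+11 m.
Use the vis-viva equation v² = GM(2/r − 1/a) with a = (rₚ + rₐ)/2 = (5.074e+10 + 9.003e+11)/2 = 4.7552e+11 m.
vₚ = √(GM · (2/rₚ − 1/a)) = √(1.475e+20 · (2/5.074e+10 − 1/4.7552e+11)) m/s ≈ 7.419e+04 m/s = 74.19 km/s.
vₐ = √(GM · (2/rₐ − 1/a)) = √(1.475e+20 · (2/9.003e+11 − 1/4.7552e+11)) m/s ≈ 4181 m/s = 4.181 km/s.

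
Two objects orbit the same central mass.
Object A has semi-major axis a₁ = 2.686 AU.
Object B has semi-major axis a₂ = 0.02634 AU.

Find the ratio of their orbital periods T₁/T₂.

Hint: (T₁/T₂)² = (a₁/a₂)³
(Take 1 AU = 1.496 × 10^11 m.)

Convert to SI: a₁ = 2.686 AU = 4.01826e+11 m; a₂ = 0.02634 AU = 3.94046e+09 m.
From Kepler's third law, (T₁/T₂)² = (a₁/a₂)³, so T₁/T₂ = (a₁/a₂)^(3/2).
a₁/a₂ = 4.01826e+11 / 3.94046e+09 = 101.974.
T₁/T₂ = (101.974)^(3/2) ≈ 1030.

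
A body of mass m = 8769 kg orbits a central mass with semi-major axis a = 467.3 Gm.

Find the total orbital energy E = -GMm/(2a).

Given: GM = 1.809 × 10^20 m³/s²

Convert to SI: a = 467.3 Gm = 4.673e+11 m.
E = −GMm / (2a).
E = −1.809e+20 · 8769 / (2 · 4.673e+11) J ≈ -1.697e+12 J = -1.697 TJ.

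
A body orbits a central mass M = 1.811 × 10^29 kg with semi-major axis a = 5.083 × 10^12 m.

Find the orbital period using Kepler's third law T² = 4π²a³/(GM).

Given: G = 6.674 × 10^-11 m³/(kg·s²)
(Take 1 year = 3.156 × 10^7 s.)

GM = G · M = 6.674e-11 · 1.811e+29 = 1.20866e+19 m³/s².
Kepler's third law: T = 2π √(a³ / GM).
Substituting a = 5.083e+12 m and GM = 1.20866e+19 m³/s²:
T = 2π √((5.083e+12)³ / 1.20866e+19) s
T ≈ 2.071e+10 s = 656.3 years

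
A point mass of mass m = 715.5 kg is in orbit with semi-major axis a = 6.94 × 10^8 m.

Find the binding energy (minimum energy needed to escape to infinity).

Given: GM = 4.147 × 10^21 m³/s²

Total orbital energy is E = −GMm/(2a); binding energy is E_bind = −E = GMm/(2a).
E_bind = 4.147e+21 · 715.5 / (2 · 6.94e+08) J ≈ 2.138e+15 J = 2.138 PJ.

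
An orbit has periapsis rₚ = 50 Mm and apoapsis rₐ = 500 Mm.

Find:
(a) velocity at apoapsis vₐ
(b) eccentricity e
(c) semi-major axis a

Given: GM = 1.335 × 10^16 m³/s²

Convert to SI: rₚ = 50 Mm = 5e+07 m; rₐ = 500 Mm = 5e+08 m.
(a) With a = (rₚ + rₐ)/2 = 2.75e+08 m, vₐ = √(GM (2/rₐ − 1/a)) = √(1.335e+16 · (2/5e+08 − 1/2.75e+08)) m/s ≈ 2203 m/s
(b) e = (rₐ − rₚ)/(rₐ + rₚ) = (5e+08 − 5e+07)/(5e+08 + 5e+07) ≈ 0.8182
(c) a = (rₚ + rₐ)/2 = (5e+07 + 5e+08)/2 ≈ 2.75e+08 m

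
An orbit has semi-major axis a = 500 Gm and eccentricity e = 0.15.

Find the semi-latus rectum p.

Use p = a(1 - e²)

Convert to SI: a = 500 Gm = 5e+11 m.
p = a (1 − e²).
p = 5e+11 · (1 − (0.15)²) = 5e+11 · 0.9775 ≈ 4.888e+11 m = 488.8 Gm.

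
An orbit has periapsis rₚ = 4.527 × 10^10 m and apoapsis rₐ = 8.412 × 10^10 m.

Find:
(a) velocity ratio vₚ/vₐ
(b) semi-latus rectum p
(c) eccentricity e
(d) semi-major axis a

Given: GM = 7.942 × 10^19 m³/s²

(a) Conservation of angular momentum (rₚvₚ = rₐvₐ) gives vₚ/vₐ = rₐ/rₚ = 8.412e+10/4.527e+10 ≈ 1.858
(b) From a = (rₚ + rₐ)/2 = 6.4695e+10 m and e = (rₐ − rₚ)/(rₐ + rₚ) = 0.300255, p = a(1 − e²) = 6.4695e+10 · (1 − (0.300255)²) ≈ 5.886e+10 m
(c) e = (rₐ − rₚ)/(rₐ + rₚ) = (8.412e+10 − 4.527e+10)/(8.412e+10 + 4.527e+10) ≈ 0.3003
(d) a = (rₚ + rₐ)/2 = (4.527e+10 + 8.412e+10)/2 ≈ 6.47e+10 m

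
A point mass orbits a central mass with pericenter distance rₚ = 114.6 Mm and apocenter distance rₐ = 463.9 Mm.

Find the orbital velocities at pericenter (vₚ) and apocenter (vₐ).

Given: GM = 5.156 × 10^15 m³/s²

Convert to SI: rₚ = 114.6 Mm = 1.146e+08 m; rₐ = 463.9 Mm = 4.639e+08 m.
Use the vis-viva equation v² = GM(2/r − 1/a) with a = (rₚ + rₐ)/2 = (1.146e+08 + 4.639e+08)/2 = 2.8925e+08 m.
vₚ = √(GM · (2/rₚ − 1/a)) = √(5.156e+15 · (2/1.146e+08 − 1/2.8925e+08)) m/s ≈ 8495 m/s = 8.495 km/s.
vₐ = √(GM · (2/rₐ − 1/a)) = √(5.156e+15 · (2/4.639e+08 − 1/2.8925e+08)) m/s ≈ 2098 m/s = 2.098 km/s.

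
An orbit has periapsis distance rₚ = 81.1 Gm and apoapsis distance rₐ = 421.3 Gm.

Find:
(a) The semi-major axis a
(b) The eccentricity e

Convert to SI: rₚ = 81.1 Gm = 8.11e+10 m; rₐ = 421.3 Gm = 4.213e+11 m.
(a) a = (rₚ + rₐ) / 2 = (8.11e+10 + 4.213e+11) / 2 ≈ 2.512e+11 m = 251.2 Gm.
(b) e = (rₐ − rₚ) / (rₐ + rₚ) = (4.213e+11 − 8.11e+10) / (4.213e+11 + 8.11e+10) ≈ 0.6771.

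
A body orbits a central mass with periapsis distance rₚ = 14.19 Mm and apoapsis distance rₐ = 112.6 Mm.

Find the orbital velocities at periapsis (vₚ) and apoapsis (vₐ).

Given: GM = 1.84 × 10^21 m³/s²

Convert to SI: rₚ = 14.19 Mm = 1.419e+07 m; rₐ = 112.6 Mm = 1.126e+08 m.
Use the vis-viva equation v² = GM(2/r − 1/a) with a = (rₚ + rₐ)/2 = (1.419e+07 + 1.126e+08)/2 = 6.3395e+07 m.
vₚ = √(GM · (2/rₚ − 1/a)) = √(1.84e+21 · (2/1.419e+07 − 1/6.3395e+07)) m/s ≈ 1.518e+07 m/s = 1.518e+04 km/s.
vₐ = √(GM · (2/rₐ − 1/a)) = √(1.84e+21 · (2/1.126e+08 − 1/6.3395e+07)) m/s ≈ 1.913e+06 m/s = 1913 km/s.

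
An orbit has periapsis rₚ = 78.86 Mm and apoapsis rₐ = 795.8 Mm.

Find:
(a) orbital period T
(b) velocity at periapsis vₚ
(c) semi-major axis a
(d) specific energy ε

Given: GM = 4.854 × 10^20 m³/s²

Convert to SI: rₚ = 78.86 Mm = 7.886e+07 m; rₐ = 795.8 Mm = 7.958e+08 m.
(a) With a = (rₚ + rₐ)/2 = 4.3733e+08 m, T = 2π √(a³/GM) = 2π √((4.3733e+08)³/4.854e+20) s ≈ 2608 s
(b) With a = (rₚ + rₐ)/2 = 4.3733e+08 m, vₚ = √(GM (2/rₚ − 1/a)) = √(4.854e+20 · (2/7.886e+07 − 1/4.3733e+08)) m/s ≈ 3.347e+06 m/s
(c) a = (rₚ + rₐ)/2 = (7.886e+07 + 7.958e+08)/2 ≈ 4.373e+08 m
(d) With a = (rₚ + rₐ)/2 = 4.3733e+08 m, ε = −GM/(2a) = −4.854e+20/(2 · 4.3733e+08) J/kg ≈ -5.55e+11 J/kg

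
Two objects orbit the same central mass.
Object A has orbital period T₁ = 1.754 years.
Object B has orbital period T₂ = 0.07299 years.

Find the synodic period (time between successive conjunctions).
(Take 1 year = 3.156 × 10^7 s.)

Convert to SI: T₁ = 1.754 years = 5.53562e+07 s; T₂ = 0.07299 years = 2.30356e+06 s.
T_syn = |T₁ · T₂ / (T₁ − T₂)|.
T_syn = |5.53562e+07 · 2.30356e+06 / (5.53562e+07 − 2.30356e+06)| s ≈ 2.404e+06 s = 0.07616 years.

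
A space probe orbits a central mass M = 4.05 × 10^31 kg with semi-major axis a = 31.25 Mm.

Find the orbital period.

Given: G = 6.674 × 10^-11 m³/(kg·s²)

Convert to SI: a = 31.25 Mm = 3.125e+07 m.
GM = G · M = 6.674e-11 · 4.05e+31 = 2.70297e+21 m³/s².
Kepler's third law: T = 2π √(a³ / GM).
Substituting a = 3.125e+07 m and GM = 2.70297e+21 m³/s²:
T = 2π √((3.125e+07)³ / 2.70297e+21) s
T ≈ 21.11 s = 21.11 seconds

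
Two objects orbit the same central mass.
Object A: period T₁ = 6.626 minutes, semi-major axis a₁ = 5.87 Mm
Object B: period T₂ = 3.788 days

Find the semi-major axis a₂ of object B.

Convert to SI: T₁ = 6.626 minutes = 397.56 s; a₁ = 5.87 Mm = 5.87e+06 m; T₂ = 3.788 days = 327283 s.
Kepler's third law: (T₁/T₂)² = (a₁/a₂)³ ⇒ a₂ = a₁ · (T₂/T₁)^(2/3).
T₂/T₁ = 327283 / 397.56 = 823.23.
a₂ = 5.87e+06 · (823.23)^(2/3) m ≈ 5.156e+08 m = 515.6 Mm.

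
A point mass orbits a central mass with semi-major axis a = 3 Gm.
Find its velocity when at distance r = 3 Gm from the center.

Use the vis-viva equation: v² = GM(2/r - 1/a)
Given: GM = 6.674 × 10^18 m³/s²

Convert to SI: a = 3 Gm = 3e+09 m; r = 3 Gm = 3e+09 m.
Vis-viva: v = √(GM · (2/r − 1/a)).
2/r − 1/a = 2/3e+09 − 1/3e+09 = 3.33333e-10 m⁻¹.
v = √(6.674e+18 · 3.33333e-10) m/s ≈ 4.717e+04 m/s = 47.17 km/s.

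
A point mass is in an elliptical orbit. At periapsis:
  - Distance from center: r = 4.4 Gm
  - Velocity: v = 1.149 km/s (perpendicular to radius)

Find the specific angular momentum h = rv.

Convert to SI: r = 4.4 Gm = 4.4e+09 m; v = 1.149 km/s = 1149 m/s.
With v perpendicular to r, h = r · v.
h = 4.4e+09 · 1149 m²/s ≈ 5.056e+12 m²/s.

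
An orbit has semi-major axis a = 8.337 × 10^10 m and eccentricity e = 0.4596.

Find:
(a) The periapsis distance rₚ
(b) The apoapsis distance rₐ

(a) rₚ = a(1 − e) = 8.337e+10 · (1 − 0.4596) = 8.337e+10 · 0.5404 ≈ 4.505e+10 m = 4.505 × 10^10 m.
(b) rₐ = a(1 + e) = 8.337e+10 · (1 + 0.4596) = 8.337e+10 · 1.4596 ≈ 1.217e+11 m = 1.217 × 10^11 m.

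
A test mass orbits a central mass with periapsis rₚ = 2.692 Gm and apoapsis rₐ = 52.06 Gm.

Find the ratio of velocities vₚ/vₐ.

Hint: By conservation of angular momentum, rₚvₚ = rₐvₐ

Convert to SI: rₚ = 2.692 Gm = 2.692e+09 m; rₐ = 52.06 Gm = 5.206e+10 m.
Conservation of angular momentum gives rₚvₚ = rₐvₐ, so vₚ/vₐ = rₐ/rₚ.
vₚ/vₐ = 5.206e+10 / 2.692e+09 ≈ 19.34.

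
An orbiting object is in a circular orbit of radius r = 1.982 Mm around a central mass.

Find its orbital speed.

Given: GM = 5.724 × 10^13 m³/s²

Convert to SI: r = 1.982 Mm = 1.982e+06 m.
For a circular orbit, gravity supplies the centripetal force, so v = √(GM / r).
v = √(5.724e+13 / 1.982e+06) m/s ≈ 5374 m/s = 5.374 km/s.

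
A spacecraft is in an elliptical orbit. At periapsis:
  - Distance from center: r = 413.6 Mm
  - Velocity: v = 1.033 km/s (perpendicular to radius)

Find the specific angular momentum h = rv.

Convert to SI: r = 413.6 Mm = 4.136e+08 m; v = 1.033 km/s = 1033 m/s.
With v perpendicular to r, h = r · v.
h = 4.136e+08 · 1033 m²/s ≈ 4.272e+11 m²/s.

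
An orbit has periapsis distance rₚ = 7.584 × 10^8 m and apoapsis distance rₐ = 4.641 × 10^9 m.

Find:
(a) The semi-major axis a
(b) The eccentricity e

(a) a = (rₚ + rₐ) / 2 = (7.584e+08 + 4.641e+09) / 2 ≈ 2.7e+09 m = 2.7 × 10^9 m.
(b) e = (rₐ − rₚ) / (rₐ + rₚ) = (4.641e+09 − 7.584e+08) / (4.641e+09 + 7.584e+08) ≈ 0.7191.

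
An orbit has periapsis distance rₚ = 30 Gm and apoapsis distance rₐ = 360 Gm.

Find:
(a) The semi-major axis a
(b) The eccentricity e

Convert to SI: rₚ = 30 Gm = 3e+10 m; rₐ = 360 Gm = 3.6e+11 m.
(a) a = (rₚ + rₐ) / 2 = (3e+10 + 3.6e+11) / 2 ≈ 1.95e+11 m = 195 Gm.
(b) e = (rₐ − rₚ) / (rₐ + rₚ) = (3.6e+11 − 3e+10) / (3.6e+11 + 3e+10) ≈ 0.8462.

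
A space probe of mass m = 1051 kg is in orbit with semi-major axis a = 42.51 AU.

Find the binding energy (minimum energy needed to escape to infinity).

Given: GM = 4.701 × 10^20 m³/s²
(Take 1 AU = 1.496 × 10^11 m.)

Convert to SI: a = 42.51 AU = 6.3595e+12 m.
Total orbital energy is E = −GMm/(2a); binding energy is E_bind = −E = GMm/(2a).
E_bind = 4.701e+20 · 1051 / (2 · 6.3595e+12) J ≈ 3.885e+10 J = 38.85 GJ.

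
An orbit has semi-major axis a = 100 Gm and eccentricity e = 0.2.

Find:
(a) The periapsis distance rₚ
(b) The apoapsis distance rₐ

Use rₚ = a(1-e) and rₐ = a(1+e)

Convert to SI: a = 100 Gm = 1e+11 m.
(a) rₚ = a(1 − e) = 1e+11 · (1 − 0.2) = 1e+11 · 0.8 ≈ 8e+10 m = 80 Gm.
(b) rₐ = a(1 + e) = 1e+11 · (1 + 0.2) = 1e+11 · 1.2 ≈ 1.2e+11 m = 120 Gm.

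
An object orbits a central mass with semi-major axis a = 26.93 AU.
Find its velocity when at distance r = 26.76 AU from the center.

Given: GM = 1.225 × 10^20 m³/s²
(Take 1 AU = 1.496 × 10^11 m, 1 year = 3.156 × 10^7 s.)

Convert to SI: a = 26.93 AU = 4.02873e+12 m; r = 26.76 AU = 4.0033e+12 m.
Vis-viva: v = √(GM · (2/r − 1/a)).
2/r − 1/a = 2/4.0033e+12 − 1/4.02873e+12 = 2.51371e-13 m⁻¹.
v = √(1.225e+20 · 2.51371e-13) m/s ≈ 5549 m/s = 1.171 AU/year.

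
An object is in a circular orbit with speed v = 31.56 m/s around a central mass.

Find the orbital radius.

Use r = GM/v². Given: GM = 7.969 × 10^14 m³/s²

For a circular orbit, v² = GM / r, so r = GM / v².
r = 7.969e+14 / (31.56)² m ≈ 8.001e+11 m = 800.1 Gm.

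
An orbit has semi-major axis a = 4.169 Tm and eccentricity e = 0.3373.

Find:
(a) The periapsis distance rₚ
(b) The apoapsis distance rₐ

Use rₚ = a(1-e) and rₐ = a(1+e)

Convert to SI: a = 4.169 Tm = 4.169e+12 m.
(a) rₚ = a(1 − e) = 4.169e+12 · (1 − 0.3373) = 4.169e+12 · 0.6627 ≈ 2.763e+12 m = 2.763 Tm.
(b) rₐ = a(1 + e) = 4.169e+12 · (1 + 0.3373) = 4.169e+12 · 1.3373 ≈ 5.575e+12 m = 5.575 Tm.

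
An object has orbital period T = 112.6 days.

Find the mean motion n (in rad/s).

Convert to SI: T = 112.6 days = 9.72864e+06 s.
n = 2π / T.
n = 2π / 9.72864e+06 s ≈ 6.458e-07 rad/s.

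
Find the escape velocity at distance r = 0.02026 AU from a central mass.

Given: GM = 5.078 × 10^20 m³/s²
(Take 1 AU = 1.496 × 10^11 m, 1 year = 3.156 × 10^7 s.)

Convert to SI: r = 0.02026 AU = 3.0309e+09 m.
Escape velocity comes from setting total energy to zero: ½v² − GM/r = 0 ⇒ v_esc = √(2GM / r).
v_esc = √(2 · 5.078e+20 / 3.0309e+09) m/s ≈ 5.789e+05 m/s = 122.1 AU/year.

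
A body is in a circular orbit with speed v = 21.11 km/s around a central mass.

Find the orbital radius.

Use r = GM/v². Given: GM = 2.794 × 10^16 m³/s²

Convert to SI: v = 21.11 km/s = 21110 m/s.
For a circular orbit, v² = GM / r, so r = GM / v².
r = 2.794e+16 / (21110)² m ≈ 6.27e+07 m = 62.7 Mm.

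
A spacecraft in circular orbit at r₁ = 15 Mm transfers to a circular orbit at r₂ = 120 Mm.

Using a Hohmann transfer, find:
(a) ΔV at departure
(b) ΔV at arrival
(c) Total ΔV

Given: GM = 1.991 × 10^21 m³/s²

Convert to SI: r₁ = 15 Mm = 1.5e+07 m; r₂ = 120 Mm = 1.2e+08 m.
Transfer semi-major axis: a_t = (r₁ + r₂)/2 = (1.5e+07 + 1.2e+08)/2 = 6.75e+07 m.
Circular speeds: v₁ = √(GM/r₁) = 1.1521e+07 m/s, v₂ = √(GM/r₂) = 4.07329e+06 m/s.
Transfer speeds (vis-viva v² = GM(2/r − 1/a_t)): v₁ᵗ = 1.53613e+07 m/s, v₂ᵗ = 1.92017e+06 m/s.
(a) ΔV₁ = |v₁ᵗ − v₁| ≈ 3.84e+06 m/s = 3840 km/s.
(b) ΔV₂ = |v₂ − v₂ᵗ| ≈ 2.153e+06 m/s = 2153 km/s.
(c) ΔV_total = ΔV₁ + ΔV₂ ≈ 5.993e+06 m/s = 5993 km/s.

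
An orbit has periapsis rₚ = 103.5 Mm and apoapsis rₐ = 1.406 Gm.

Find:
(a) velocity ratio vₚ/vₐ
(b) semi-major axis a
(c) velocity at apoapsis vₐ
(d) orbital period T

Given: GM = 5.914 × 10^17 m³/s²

Convert to SI: rₚ = 103.5 Mm = 1.035e+08 m; rₐ = 1.406 Gm = 1.406e+09 m.
(a) Conservation of angular momentum (rₚvₚ = rₐvₐ) gives vₚ/vₐ = rₐ/rₚ = 1.406e+09/1.035e+08 ≈ 13.58
(b) a = (rₚ + rₐ)/2 = (1.035e+08 + 1.406e+09)/2 ≈ 7.548e+08 m
(c) With a = (rₚ + rₐ)/2 = 7.5475e+08 m, vₐ = √(GM (2/rₐ − 1/a)) = √(5.914e+17 · (2/1.406e+09 − 1/7.5475e+08)) m/s ≈ 7595 m/s
(d) With a = (rₚ + rₐ)/2 = 7.5475e+08 m, T = 2π √(a³/GM) = 2π √((7.5475e+08)³/5.914e+17) s ≈ 1.694e+05 s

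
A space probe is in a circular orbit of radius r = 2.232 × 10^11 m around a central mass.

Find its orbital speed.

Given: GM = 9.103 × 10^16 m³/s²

For a circular orbit, gravity supplies the centripetal force, so v = √(GM / r).
v = √(9.103e+16 / 2.232e+11) m/s ≈ 638.6 m/s = 638.6 m/s.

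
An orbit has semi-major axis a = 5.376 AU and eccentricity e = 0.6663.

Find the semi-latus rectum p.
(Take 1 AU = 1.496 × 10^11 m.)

Convert to SI: a = 5.376 AU = 8.0425e+11 m.
p = a (1 − e²).
p = 8.0425e+11 · (1 − (0.6663)²) = 8.0425e+11 · 0.556044 ≈ 4.472e+11 m = 2.989 AU.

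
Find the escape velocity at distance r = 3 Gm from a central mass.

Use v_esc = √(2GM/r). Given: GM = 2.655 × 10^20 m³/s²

Convert to SI: r = 3 Gm = 3e+09 m.
Escape velocity comes from setting total energy to zero: ½v² − GM/r = 0 ⇒ v_esc = √(2GM / r).
v_esc = √(2 · 2.655e+20 / 3e+09) m/s ≈ 4.207e+05 m/s = 420.7 km/s.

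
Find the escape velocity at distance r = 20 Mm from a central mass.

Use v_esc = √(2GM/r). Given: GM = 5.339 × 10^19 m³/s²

Convert to SI: r = 20 Mm = 2e+07 m.
Escape velocity comes from setting total energy to zero: ½v² − GM/r = 0 ⇒ v_esc = √(2GM / r).
v_esc = √(2 · 5.339e+19 / 2e+07) m/s ≈ 2.311e+06 m/s = 2311 km/s.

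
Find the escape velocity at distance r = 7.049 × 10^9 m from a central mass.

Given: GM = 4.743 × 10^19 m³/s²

Escape velocity comes from setting total energy to zero: ½v² − GM/r = 0 ⇒ v_esc = √(2GM / r).
v_esc = √(2 · 4.743e+19 / 7.049e+09) m/s ≈ 1.16e+05 m/s = 116 km/s.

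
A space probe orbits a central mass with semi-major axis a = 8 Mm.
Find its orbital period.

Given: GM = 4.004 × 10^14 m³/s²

Convert to SI: a = 8 Mm = 8e+06 m.
Kepler's third law: T = 2π √(a³ / GM).
Substituting a = 8e+06 m and GM = 4.004e+14 m³/s²:
T = 2π √((8e+06)³ / 4.004e+14) s
T ≈ 7105 s = 1.974 hours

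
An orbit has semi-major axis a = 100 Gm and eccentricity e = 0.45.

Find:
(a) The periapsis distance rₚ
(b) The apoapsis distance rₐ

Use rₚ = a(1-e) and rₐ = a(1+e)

Convert to SI: a = 100 Gm = 1e+11 m.
(a) rₚ = a(1 − e) = 1e+11 · (1 − 0.45) = 1e+11 · 0.55 ≈ 5.5e+10 m = 55 Gm.
(b) rₐ = a(1 + e) = 1e+11 · (1 + 0.45) = 1e+11 · 1.45 ≈ 1.45e+11 m = 145 Gm.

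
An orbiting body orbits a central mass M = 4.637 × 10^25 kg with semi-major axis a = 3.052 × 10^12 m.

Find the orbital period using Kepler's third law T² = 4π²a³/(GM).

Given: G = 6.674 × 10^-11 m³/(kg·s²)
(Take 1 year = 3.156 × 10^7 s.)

GM = G · M = 6.674e-11 · 4.637e+25 = 3.09473e+15 m³/s².
Kepler's third law: T = 2π √(a³ / GM).
Substituting a = 3.052e+12 m and GM = 3.09473e+15 m³/s²:
T = 2π √((3.052e+12)³ / 3.09473e+15) s
T ≈ 6.022e+11 s = 1.908e+04 years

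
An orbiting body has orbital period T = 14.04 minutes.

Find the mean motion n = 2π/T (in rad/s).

Convert to SI: T = 14.04 minutes = 842.4 s.
n = 2π / T.
n = 2π / 842.4 s ≈ 0.007459 rad/s.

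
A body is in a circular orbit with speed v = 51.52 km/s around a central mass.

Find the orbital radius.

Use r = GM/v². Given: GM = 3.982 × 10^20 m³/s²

Convert to SI: v = 51.52 km/s = 51520 m/s.
For a circular orbit, v² = GM / r, so r = GM / v².
r = 3.982e+20 / (51520)² m ≈ 1.5e+11 m = 150 Gm.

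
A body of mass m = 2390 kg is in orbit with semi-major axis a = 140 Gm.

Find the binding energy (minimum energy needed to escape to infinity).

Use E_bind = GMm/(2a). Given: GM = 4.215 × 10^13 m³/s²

Convert to SI: a = 140 Gm = 1.4e+11 m.
Total orbital energy is E = −GMm/(2a); binding energy is E_bind = −E = GMm/(2a).
E_bind = 4.215e+13 · 2390 / (2 · 1.4e+11) J ≈ 3.598e+05 J = 359.8 kJ.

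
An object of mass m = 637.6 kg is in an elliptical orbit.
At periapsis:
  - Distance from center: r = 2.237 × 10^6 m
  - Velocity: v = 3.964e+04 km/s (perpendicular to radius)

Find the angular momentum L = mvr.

Convert to SI: v = 3.964e+04 km/s = 3.964e+07 m/s.
Since v is perpendicular to r, L = m · v · r.
L = 637.6 · 3.964e+07 · 2.237e+06 kg·m²/s ≈ 5.654e+16 kg·m²/s.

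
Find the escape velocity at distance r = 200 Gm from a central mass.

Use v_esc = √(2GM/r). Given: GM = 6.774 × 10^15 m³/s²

Convert to SI: r = 200 Gm = 2e+11 m.
Escape velocity comes from setting total energy to zero: ½v² − GM/r = 0 ⇒ v_esc = √(2GM / r).
v_esc = √(2 · 6.774e+15 / 2e+11) m/s ≈ 260.3 m/s = 260.3 m/s.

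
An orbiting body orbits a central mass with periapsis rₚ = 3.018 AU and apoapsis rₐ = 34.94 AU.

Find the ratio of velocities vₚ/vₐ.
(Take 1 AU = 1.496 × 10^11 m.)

Convert to SI: rₚ = 3.018 AU = 4.51493e+11 m; rₐ = 34.94 AU = 5.22702e+12 m.
Conservation of angular momentum gives rₚvₚ = rₐvₐ, so vₚ/vₐ = rₐ/rₚ.
vₚ/vₐ = 5.22702e+12 / 4.51493e+11 ≈ 11.58.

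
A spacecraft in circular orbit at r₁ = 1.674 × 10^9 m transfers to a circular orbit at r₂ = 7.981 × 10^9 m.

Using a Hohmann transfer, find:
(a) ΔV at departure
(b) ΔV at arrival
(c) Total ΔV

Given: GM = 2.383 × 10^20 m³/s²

Transfer semi-major axis: a_t = (r₁ + r₂)/2 = (1.674e+09 + 7.981e+09)/2 = 4.8275e+09 m.
Circular speeds: v₁ = √(GM/r₁) = 377298 m/s, v₂ = √(GM/r₂) = 172796 m/s.
Transfer speeds (vis-viva v² = GM(2/r − 1/a_t)): v₁ᵗ = 485123 m/s, v₂ᵗ = 101754 m/s.
(a) ΔV₁ = |v₁ᵗ − v₁| ≈ 1.078e+05 m/s = 107.8 km/s.
(b) ΔV₂ = |v₂ − v₂ᵗ| ≈ 7.104e+04 m/s = 71.04 km/s.
(c) ΔV_total = ΔV₁ + ΔV₂ ≈ 1.789e+05 m/s = 178.9 km/s.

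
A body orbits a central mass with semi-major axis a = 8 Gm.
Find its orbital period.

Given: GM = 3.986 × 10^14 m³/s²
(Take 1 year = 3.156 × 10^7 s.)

Convert to SI: a = 8 Gm = 8e+09 m.
Kepler's third law: T = 2π √(a³ / GM).
Substituting a = 8e+09 m and GM = 3.986e+14 m³/s²:
T = 2π √((8e+09)³ / 3.986e+14) s
T ≈ 2.252e+08 s = 7.135 years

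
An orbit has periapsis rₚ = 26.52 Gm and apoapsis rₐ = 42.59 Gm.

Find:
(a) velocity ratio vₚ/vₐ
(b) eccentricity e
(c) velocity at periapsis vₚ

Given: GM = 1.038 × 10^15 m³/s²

Convert to SI: rₚ = 26.52 Gm = 2.652e+10 m; rₐ = 42.59 Gm = 4.259e+10 m.
(a) Conservation of angular momentum (rₚvₚ = rₐvₐ) gives vₚ/vₐ = rₐ/rₚ = 4.259e+10/2.652e+10 ≈ 1.606
(b) e = (rₐ − rₚ)/(rₐ + rₚ) = (4.259e+10 − 2.652e+10)/(4.259e+10 + 2.652e+10) ≈ 0.2325
(c) With a = (rₚ + rₐ)/2 = 3.4555e+10 m, vₚ = √(GM (2/rₚ − 1/a)) = √(1.038e+15 · (2/2.652e+10 − 1/3.4555e+10)) m/s ≈ 219.6 m/s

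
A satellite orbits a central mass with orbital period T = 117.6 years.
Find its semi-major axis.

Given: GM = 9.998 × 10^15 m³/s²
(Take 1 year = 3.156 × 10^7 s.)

Convert to SI: T = 117.6 years = 3.71146e+09 s.
Invert Kepler's third law: a = (GM · T² / (4π²))^(1/3).
Substituting T = 3.71146e+09 s and GM = 9.998e+15 m³/s²:
a = (9.998e+15 · (3.71146e+09)² / (4π²))^(1/3) m
a ≈ 1.517e+11 m = 151.7 Gm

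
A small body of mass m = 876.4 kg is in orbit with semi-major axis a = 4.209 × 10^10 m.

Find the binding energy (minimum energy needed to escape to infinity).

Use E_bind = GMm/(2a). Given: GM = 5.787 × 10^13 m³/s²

Total orbital energy is E = −GMm/(2a); binding energy is E_bind = −E = GMm/(2a).
E_bind = 5.787e+13 · 876.4 / (2 · 4.209e+10) J ≈ 6.025e+05 J = 602.5 kJ.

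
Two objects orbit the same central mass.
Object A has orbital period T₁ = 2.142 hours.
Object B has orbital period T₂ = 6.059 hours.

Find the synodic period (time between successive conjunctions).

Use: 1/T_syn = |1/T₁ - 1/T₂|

Convert to SI: T₁ = 2.142 hours = 7711.2 s; T₂ = 6.059 hours = 21812.4 s.
T_syn = |T₁ · T₂ / (T₁ − T₂)|.
T_syn = |7711.2 · 21812.4 / (7711.2 − 21812.4)| s ≈ 1.193e+04 s = 3.313 hours.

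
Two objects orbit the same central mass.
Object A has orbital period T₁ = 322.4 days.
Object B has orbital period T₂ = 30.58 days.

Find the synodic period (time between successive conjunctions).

Convert to SI: T₁ = 322.4 days = 2.78554e+07 s; T₂ = 30.58 days = 2.64211e+06 s.
T_syn = |T₁ · T₂ / (T₁ − T₂)|.
T_syn = |2.78554e+07 · 2.64211e+06 / (2.78554e+07 − 2.64211e+06)| s ≈ 2.919e+06 s = 33.78 days.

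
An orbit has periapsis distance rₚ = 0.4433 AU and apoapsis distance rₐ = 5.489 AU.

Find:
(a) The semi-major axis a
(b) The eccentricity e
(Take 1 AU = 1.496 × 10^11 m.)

Convert to SI: rₚ = 0.4433 AU = 6.63177e+10 m; rₐ = 5.489 AU = 8.21154e+11 m.
(a) a = (rₚ + rₐ) / 2 = (6.63177e+10 + 8.21154e+11) / 2 ≈ 4.437e+11 m = 2.966 AU.
(b) e = (rₐ − rₚ) / (rₐ + rₚ) = (8.21154e+11 − 6.63177e+10) / (8.21154e+11 + 6.63177e+10) ≈ 0.8505.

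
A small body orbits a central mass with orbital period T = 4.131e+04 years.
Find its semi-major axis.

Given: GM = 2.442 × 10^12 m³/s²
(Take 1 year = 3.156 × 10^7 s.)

Convert to SI: T = 4.131e+04 years = 1.30374e+12 s.
Invert Kepler's third law: a = (GM · T² / (4π²))^(1/3).
Substituting T = 1.30374e+12 s and GM = 2.442e+12 m³/s²:
a = (2.442e+12 · (1.30374e+12)² / (4π²))^(1/3) m
a ≈ 4.72e+11 m = 472 Gm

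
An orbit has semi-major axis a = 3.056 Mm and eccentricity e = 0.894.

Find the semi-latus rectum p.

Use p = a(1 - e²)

Convert to SI: a = 3.056 Mm = 3.056e+06 m.
p = a (1 − e²).
p = 3.056e+06 · (1 − (0.894)²) = 3.056e+06 · 0.200764 ≈ 6.135e+05 m = 613.5 km.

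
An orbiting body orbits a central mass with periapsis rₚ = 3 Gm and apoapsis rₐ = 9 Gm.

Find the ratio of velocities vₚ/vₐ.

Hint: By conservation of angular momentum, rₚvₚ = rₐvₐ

Convert to SI: rₚ = 3 Gm = 3e+09 m; rₐ = 9 Gm = 9e+09 m.
Conservation of angular momentum gives rₚvₚ = rₐvₐ, so vₚ/vₐ = rₐ/rₚ.
vₚ/vₐ = 9e+09 / 3e+09 ≈ 3.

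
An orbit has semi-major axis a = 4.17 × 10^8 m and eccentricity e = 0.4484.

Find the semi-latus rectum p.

p = a (1 − e²).
p = 4.17e+08 · (1 − (0.4484)²) = 4.17e+08 · 0.798937 ≈ 3.332e+08 m = 3.332 × 10^8 m.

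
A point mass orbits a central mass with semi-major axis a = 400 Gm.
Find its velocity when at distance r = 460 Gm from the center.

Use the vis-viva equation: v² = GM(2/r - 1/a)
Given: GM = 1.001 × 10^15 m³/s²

Convert to SI: a = 400 Gm = 4e+11 m; r = 460 Gm = 4.6e+11 m.
Vis-viva: v = √(GM · (2/r − 1/a)).
2/r − 1/a = 2/4.6e+11 − 1/4e+11 = 1.84783e-12 m⁻¹.
v = √(1.001e+15 · 1.84783e-12) m/s ≈ 43.01 m/s = 43.01 m/s.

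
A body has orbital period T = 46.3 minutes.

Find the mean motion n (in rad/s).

Convert to SI: T = 46.3 minutes = 2778 s.
n = 2π / T.
n = 2π / 2778 s ≈ 0.002262 rad/s.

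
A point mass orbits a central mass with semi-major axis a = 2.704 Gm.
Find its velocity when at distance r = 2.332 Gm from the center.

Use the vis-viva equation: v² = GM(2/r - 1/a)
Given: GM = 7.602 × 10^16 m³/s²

Convert to SI: a = 2.704 Gm = 2.704e+09 m; r = 2.332 Gm = 2.332e+09 m.
Vis-viva: v = √(GM · (2/r − 1/a)).
2/r − 1/a = 2/2.332e+09 − 1/2.704e+09 = 4.8781e-10 m⁻¹.
v = √(7.602e+16 · 4.8781e-10) m/s ≈ 6090 m/s = 6.09 km/s.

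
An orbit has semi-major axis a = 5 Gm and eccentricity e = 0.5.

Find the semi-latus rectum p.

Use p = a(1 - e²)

Convert to SI: a = 5 Gm = 5e+09 m.
p = a (1 − e²).
p = 5e+09 · (1 − (0.5)²) = 5e+09 · 0.75 ≈ 3.75e+09 m = 3.75 Gm.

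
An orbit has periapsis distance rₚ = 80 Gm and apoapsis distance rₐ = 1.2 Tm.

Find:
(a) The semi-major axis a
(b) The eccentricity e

Convert to SI: rₚ = 80 Gm = 8e+10 m; rₐ = 1.2 Tm = 1.2e+12 m.
(a) a = (rₚ + rₐ) / 2 = (8e+10 + 1.2e+12) / 2 ≈ 6.4e+11 m = 640 Gm.
(b) e = (rₐ − rₚ) / (rₐ + rₚ) = (1.2e+12 − 8e+10) / (1.2e+12 + 8e+10) ≈ 0.875.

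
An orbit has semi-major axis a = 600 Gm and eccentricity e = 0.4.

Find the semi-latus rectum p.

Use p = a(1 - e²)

Convert to SI: a = 600 Gm = 6e+11 m.
p = a (1 − e²).
p = 6e+11 · (1 − (0.4)²) = 6e+11 · 0.84 ≈ 5.04e+11 m = 504 Gm.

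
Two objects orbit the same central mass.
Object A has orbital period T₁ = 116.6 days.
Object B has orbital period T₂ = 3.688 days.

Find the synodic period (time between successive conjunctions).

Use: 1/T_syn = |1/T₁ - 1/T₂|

Convert to SI: T₁ = 116.6 days = 1.00742e+07 s; T₂ = 3.688 days = 318643 s.
T_syn = |T₁ · T₂ / (T₁ − T₂)|.
T_syn = |1.00742e+07 · 318643 / (1.00742e+07 − 318643)| s ≈ 3.291e+05 s = 3.808 days.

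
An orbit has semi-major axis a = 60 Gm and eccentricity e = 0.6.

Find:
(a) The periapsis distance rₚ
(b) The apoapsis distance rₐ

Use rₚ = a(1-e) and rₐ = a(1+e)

Convert to SI: a = 60 Gm = 6e+10 m.
(a) rₚ = a(1 − e) = 6e+10 · (1 − 0.6) = 6e+10 · 0.4 ≈ 2.4e+10 m = 24 Gm.
(b) rₐ = a(1 + e) = 6e+10 · (1 + 0.6) = 6e+10 · 1.6 ≈ 9.6e+10 m = 96 Gm.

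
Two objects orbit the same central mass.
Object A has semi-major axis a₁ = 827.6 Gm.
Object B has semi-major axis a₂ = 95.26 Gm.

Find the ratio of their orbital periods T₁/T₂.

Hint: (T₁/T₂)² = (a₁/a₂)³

Convert to SI: a₁ = 827.6 Gm = 8.276e+11 m; a₂ = 95.26 Gm = 9.526e+10 m.
From Kepler's third law, (T₁/T₂)² = (a₁/a₂)³, so T₁/T₂ = (a₁/a₂)^(3/2).
a₁/a₂ = 8.276e+11 / 9.526e+10 = 8.6878.
T₁/T₂ = (8.6878)^(3/2) ≈ 25.61.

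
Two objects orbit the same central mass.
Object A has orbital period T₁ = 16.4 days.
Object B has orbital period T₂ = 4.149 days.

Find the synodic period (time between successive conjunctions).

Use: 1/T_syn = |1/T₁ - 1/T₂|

Convert to SI: T₁ = 16.4 days = 1.41696e+06 s; T₂ = 4.149 days = 358474 s.
T_syn = |T₁ · T₂ / (T₁ − T₂)|.
T_syn = |1.41696e+06 · 358474 / (1.41696e+06 − 358474)| s ≈ 4.799e+05 s = 5.554 days.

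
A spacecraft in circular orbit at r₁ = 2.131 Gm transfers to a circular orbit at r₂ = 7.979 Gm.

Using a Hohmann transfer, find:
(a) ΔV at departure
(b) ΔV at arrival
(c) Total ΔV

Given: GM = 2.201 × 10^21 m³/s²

Convert to SI: r₁ = 2.131 Gm = 2.131e+09 m; r₂ = 7.979 Gm = 7.979e+09 m.
Transfer semi-major axis: a_t = (r₁ + r₂)/2 = (2.131e+09 + 7.979e+09)/2 = 5.055e+09 m.
Circular speeds: v₁ = √(GM/r₁) = 1.01629e+06 m/s, v₂ = √(GM/r₂) = 525213 m/s.
Transfer speeds (vis-viva v² = GM(2/r − 1/a_t)): v₁ᵗ = 1.27683e+06 m/s, v₂ᵗ = 341010 m/s.
(a) ΔV₁ = |v₁ᵗ − v₁| ≈ 2.605e+05 m/s = 260.5 km/s.
(b) ΔV₂ = |v₂ − v₂ᵗ| ≈ 1.842e+05 m/s = 184.2 km/s.
(c) ΔV_total = ΔV₁ + ΔV₂ ≈ 4.447e+05 m/s = 444.7 km/s.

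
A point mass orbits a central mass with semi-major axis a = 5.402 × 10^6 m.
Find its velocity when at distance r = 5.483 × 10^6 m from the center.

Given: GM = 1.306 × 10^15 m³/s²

Vis-viva: v = √(GM · (2/r − 1/a)).
2/r − 1/a = 2/5.483e+06 − 1/5.402e+06 = 1.79647e-07 m⁻¹.
v = √(1.306e+15 · 1.79647e-07) m/s ≈ 1.532e+04 m/s = 15.32 km/s.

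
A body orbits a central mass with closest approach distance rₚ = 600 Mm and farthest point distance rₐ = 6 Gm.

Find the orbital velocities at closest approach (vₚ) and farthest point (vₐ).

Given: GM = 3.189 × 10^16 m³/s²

Convert to SI: rₚ = 600 Mm = 6e+08 m; rₐ = 6 Gm = 6e+09 m.
Use the vis-viva equation v² = GM(2/r − 1/a) with a = (rₚ + rₐ)/2 = (6e+08 + 6e+09)/2 = 3.3e+09 m.
vₚ = √(GM · (2/rₚ − 1/a)) = √(3.189e+16 · (2/6e+08 − 1/3.3e+09)) m/s ≈ 9830 m/s = 9.83 km/s.
vₐ = √(GM · (2/rₐ − 1/a)) = √(3.189e+16 · (2/6e+09 − 1/3.3e+09)) m/s ≈ 983 m/s = 983 m/s.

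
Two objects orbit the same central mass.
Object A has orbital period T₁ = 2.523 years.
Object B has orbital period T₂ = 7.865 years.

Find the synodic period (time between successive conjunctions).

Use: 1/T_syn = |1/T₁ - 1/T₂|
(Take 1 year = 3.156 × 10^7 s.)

Convert to SI: T₁ = 2.523 years = 7.96259e+07 s; T₂ = 7.865 years = 2.48219e+08 s.
T_syn = |T₁ · T₂ / (T₁ − T₂)|.
T_syn = |7.96259e+07 · 2.48219e+08 / (7.96259e+07 − 2.48219e+08)| s ≈ 1.172e+08 s = 3.715 years.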